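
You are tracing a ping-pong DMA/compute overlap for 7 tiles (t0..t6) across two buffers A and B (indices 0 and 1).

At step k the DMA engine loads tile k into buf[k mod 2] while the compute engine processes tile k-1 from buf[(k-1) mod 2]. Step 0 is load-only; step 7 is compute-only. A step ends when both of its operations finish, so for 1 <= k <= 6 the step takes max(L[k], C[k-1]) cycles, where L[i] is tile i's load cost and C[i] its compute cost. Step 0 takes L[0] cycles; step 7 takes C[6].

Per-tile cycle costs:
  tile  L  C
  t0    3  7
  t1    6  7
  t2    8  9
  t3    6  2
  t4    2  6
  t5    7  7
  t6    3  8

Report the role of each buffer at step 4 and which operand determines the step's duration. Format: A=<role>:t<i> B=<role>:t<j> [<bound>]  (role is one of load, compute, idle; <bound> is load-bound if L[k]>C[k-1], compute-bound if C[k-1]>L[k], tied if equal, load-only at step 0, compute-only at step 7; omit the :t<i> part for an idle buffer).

step 4: A=load:t4 B=compute:t3 [tied]

  0. 3=3c; end=3; A:t0 B:-
  1. max(6,7)=7c; end=10; A:t0 B:t1
  2. max(8,7)=8c; end=18; A:t2 B:t1
  3. max(6,9)=9c; end=27; A:t2 B:t3
  4. max(2,2)=2c; end=29; A:t4 B:t3
  5. max(7,6)=7c; end=36; A:t4 B:t5
  6. max(3,7)=7c; end=43; A:t6 B:t5
  7. 8=8c; end=51; A:t6 B:t5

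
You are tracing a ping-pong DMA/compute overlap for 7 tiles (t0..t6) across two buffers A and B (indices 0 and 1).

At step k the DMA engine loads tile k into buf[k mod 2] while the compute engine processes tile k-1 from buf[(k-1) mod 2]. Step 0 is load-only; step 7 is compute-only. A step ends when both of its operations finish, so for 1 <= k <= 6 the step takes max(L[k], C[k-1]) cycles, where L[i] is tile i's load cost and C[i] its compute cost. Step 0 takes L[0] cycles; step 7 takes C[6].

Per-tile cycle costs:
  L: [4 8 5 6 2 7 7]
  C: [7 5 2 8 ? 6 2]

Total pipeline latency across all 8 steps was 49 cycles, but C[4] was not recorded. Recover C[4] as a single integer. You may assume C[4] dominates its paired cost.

C[4] = 9

step 0 → dur = L[0]=4 = 4
step 1 → dur = max(L[1]=8, C[0]=7) = 8
step 2 → dur = max(L[2]=5, C[1]=5) = 5
step 3 → dur = max(L[3]=6, C[2]=2) = 6
step 4 → dur = max(L[4]=2, C[3]=8) = 8
step 5 → dur = max(L[5]=7, C[4]=?) = C[4]  (unknown; binding)
step 6 → dur = max(L[6]=7, C[5]=6) = 7
step 7 → dur = C[6]=2 = 2
sum of known step durations = 40
dur[5] = total - known = 49 - 40 = 9
C[4] is the binding max in step 5, so C[4] = dur[5] = 9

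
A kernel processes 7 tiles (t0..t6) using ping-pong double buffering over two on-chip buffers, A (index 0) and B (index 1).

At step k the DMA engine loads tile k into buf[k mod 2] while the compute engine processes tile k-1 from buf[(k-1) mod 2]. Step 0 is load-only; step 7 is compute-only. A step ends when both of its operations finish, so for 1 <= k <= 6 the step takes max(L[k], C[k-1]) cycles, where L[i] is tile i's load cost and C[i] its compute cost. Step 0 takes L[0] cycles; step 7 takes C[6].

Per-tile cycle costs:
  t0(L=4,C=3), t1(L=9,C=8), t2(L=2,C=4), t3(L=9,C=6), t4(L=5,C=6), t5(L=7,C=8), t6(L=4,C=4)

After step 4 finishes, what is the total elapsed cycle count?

end_cycle[4] = 36

k=0 load=t0/4c comp=- wait=4 total=4
k=1 load=t1/9c comp=t0/3c wait=9 total=13
k=2 load=t2/2c comp=t1/8c wait=8 total=21
k=3 load=t3/9c comp=t2/4c wait=9 total=30
k=4 load=t4/5c comp=t3/6c wait=6 total=36
k=5 load=t5/7c comp=t4/6c wait=7 total=43
k=6 load=t6/4c comp=t5/8c wait=8 total=51
k=7 load=- comp=t6/4c wait=4 total=55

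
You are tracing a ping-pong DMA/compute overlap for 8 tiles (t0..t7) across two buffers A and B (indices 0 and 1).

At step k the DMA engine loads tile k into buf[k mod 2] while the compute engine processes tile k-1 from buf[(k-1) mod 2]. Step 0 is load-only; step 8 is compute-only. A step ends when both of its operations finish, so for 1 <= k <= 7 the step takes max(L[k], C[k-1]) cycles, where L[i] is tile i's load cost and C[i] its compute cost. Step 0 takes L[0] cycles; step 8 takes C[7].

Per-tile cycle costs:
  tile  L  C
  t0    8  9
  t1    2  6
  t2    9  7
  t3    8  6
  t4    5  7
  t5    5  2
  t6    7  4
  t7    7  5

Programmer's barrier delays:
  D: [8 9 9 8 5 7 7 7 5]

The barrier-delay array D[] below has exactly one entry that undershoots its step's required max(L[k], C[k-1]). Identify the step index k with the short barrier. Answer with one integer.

hazard at step 4

k=0 barrier L[0]=8→8c, D[0]=8 ok
k=1 barrier max(L[1]=2,C[0]=9)→9c, D[1]=9 ok
k=2 barrier max(L[2]=9,C[1]=6)→9c, D[2]=9 ok
k=3 barrier max(L[3]=8,C[2]=7)→8c, D[3]=8 ok
k=4 barrier max(L[4]=5,C[3]=6)→6c, D[4]=5 SHORT
k=5 barrier max(L[5]=5,C[4]=7)→7c, D[5]=7 ok
k=6 barrier max(L[6]=7,C[5]=2)→7c, D[6]=7 ok
k=7 barrier max(L[7]=7,C[6]=4)→7c, D[7]=7 ok
k=8 barrier C[7]=5→5c, D[8]=5 ok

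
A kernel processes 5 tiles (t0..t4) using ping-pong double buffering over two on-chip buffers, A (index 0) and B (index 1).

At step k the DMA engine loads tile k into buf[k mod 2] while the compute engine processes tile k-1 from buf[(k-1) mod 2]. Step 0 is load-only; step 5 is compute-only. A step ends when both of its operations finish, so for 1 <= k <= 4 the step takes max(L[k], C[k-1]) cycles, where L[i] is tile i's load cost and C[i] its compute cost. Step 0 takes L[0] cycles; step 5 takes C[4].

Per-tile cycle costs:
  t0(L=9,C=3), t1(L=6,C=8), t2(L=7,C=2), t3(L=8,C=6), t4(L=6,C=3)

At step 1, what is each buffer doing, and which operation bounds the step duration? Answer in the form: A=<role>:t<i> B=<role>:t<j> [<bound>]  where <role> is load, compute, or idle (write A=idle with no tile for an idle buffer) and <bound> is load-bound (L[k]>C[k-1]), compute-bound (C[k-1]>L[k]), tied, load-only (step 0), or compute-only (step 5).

[0] DMA t0→A (9c) ∥ CU idle ⇒ 9c, clock 9
[1] DMA t1→B (6c) ∥ CU A:t0 (3c) ⇒ 6c, clock 15
[2] DMA t2→A (7c) ∥ CU B:t1 (8c) ⇒ 8c, clock 23
[3] DMA t3→B (8c) ∥ CU A:t2 (2c) ⇒ 8c, clock 31
[4] DMA t4→A (6c) ∥ CU B:t3 (6c) ⇒ 6c, clock 37
[5] DMA idle ∥ CU A:t4 (3c) ⇒ 3c, clock 40

step 1: A=compute:t0 B=load:t1 [load-bound]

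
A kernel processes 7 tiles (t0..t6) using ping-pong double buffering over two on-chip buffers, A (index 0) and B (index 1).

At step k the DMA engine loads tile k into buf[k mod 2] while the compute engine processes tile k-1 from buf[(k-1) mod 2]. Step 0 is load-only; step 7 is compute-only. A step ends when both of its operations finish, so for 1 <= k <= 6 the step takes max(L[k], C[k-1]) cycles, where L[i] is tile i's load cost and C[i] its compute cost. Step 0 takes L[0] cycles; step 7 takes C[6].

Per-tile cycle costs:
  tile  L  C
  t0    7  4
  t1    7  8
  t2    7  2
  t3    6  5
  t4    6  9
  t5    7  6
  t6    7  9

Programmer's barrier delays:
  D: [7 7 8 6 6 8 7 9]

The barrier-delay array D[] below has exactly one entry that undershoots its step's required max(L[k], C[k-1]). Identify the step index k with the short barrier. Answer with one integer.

hazard at step 5

k=0 barrier L[0]=7→7c, D[0]=7 ok
k=1 barrier max(L[1]=7,C[0]=4)→7c, D[1]=7 ok
k=2 barrier max(L[2]=7,C[1]=8)→8c, D[2]=8 ok
k=3 barrier max(L[3]=6,C[2]=2)→6c, D[3]=6 ok
k=4 barrier max(L[4]=6,C[3]=5)→6c, D[4]=6 ok
k=5 barrier max(L[5]=7,C[4]=9)→9c, D[5]=8 SHORT
k=6 barrier max(L[6]=7,C[5]=6)→7c, D[6]=7 ok
k=7 barrier C[6]=9→9c, D[7]=9 ok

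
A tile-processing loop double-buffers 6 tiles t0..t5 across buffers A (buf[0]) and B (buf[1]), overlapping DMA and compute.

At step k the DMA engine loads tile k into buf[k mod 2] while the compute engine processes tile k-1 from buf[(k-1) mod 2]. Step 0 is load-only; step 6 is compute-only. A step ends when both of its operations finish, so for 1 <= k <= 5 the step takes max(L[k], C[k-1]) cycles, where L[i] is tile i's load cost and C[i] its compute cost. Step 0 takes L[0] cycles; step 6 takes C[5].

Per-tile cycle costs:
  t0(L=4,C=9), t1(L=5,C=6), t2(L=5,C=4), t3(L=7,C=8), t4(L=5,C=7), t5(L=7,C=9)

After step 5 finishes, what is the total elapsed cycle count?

k=0 load=t0/4c comp=- wait=4 total=4
k=1 load=t1/5c comp=t0/9c wait=9 total=13
k=2 load=t2/5c comp=t1/6c wait=6 total=19
k=3 load=t3/7c comp=t2/4c wait=7 total=26
k=4 load=t4/5c comp=t3/8c wait=8 total=34
k=5 load=t5/7c comp=t4/7c wait=7 total=41
k=6 load=- comp=t5/9c wait=9 total=50

end_cycle[5] = 41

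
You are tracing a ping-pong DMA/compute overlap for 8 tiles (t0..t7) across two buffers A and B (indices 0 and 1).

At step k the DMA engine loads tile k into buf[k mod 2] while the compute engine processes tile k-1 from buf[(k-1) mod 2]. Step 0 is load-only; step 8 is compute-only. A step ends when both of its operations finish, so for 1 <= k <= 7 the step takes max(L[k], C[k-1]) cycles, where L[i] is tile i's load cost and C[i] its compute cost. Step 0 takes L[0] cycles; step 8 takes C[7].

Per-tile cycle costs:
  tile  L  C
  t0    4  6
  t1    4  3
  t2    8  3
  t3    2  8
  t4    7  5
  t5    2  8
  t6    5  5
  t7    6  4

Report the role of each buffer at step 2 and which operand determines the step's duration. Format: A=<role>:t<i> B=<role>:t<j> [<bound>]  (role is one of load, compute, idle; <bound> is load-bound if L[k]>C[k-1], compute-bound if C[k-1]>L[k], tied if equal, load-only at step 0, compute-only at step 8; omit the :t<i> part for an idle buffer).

[0] DMA t0→A (4c) ∥ CU idle ⇒ 4c, clock 4
[1] DMA t1→B (4c) ∥ CU A:t0 (6c) ⇒ 6c, clock 10
[2] DMA t2→A (8c) ∥ CU B:t1 (3c) ⇒ 8c, clock 18
[3] DMA t3→B (2c) ∥ CU A:t2 (3c) ⇒ 3c, clock 21
[4] DMA t4→A (7c) ∥ CU B:t3 (8c) ⇒ 8c, clock 29
[5] DMA t5→B (2c) ∥ CU A:t4 (5c) ⇒ 5c, clock 34
[6] DMA t6→A (5c) ∥ CU B:t5 (8c) ⇒ 8c, clock 42
[7] DMA t7→B (6c) ∥ CU A:t6 (5c) ⇒ 6c, clock 48
[8] DMA idle ∥ CU B:t7 (4c) ⇒ 4c, clock 52

step 2: A=load:t2 B=compute:t1 [load-bound]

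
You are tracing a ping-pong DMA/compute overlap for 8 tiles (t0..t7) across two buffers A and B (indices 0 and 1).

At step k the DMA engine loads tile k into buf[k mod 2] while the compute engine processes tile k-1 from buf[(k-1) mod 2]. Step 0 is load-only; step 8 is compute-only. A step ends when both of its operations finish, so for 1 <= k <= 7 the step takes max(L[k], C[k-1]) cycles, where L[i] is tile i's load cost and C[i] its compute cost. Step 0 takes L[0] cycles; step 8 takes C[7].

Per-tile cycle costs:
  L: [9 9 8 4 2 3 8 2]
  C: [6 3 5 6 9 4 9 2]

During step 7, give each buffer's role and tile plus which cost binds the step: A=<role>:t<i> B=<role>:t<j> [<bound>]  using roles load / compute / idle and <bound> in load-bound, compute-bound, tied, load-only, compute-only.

step 7: A=compute:t6 B=load:t7 [compute-bound]

k=0 load=t0/9c comp=- wait=9 total=9
k=1 load=t1/9c comp=t0/6c wait=9 total=18
k=2 load=t2/8c comp=t1/3c wait=8 total=26
k=3 load=t3/4c comp=t2/5c wait=5 total=31
k=4 load=t4/2c comp=t3/6c wait=6 total=37
k=5 load=t5/3c comp=t4/9c wait=9 total=46
k=6 load=t6/8c comp=t5/4c wait=8 total=54
k=7 load=t7/2c comp=t6/9c wait=9 total=63
k=8 load=- comp=t7/2c wait=2 total=65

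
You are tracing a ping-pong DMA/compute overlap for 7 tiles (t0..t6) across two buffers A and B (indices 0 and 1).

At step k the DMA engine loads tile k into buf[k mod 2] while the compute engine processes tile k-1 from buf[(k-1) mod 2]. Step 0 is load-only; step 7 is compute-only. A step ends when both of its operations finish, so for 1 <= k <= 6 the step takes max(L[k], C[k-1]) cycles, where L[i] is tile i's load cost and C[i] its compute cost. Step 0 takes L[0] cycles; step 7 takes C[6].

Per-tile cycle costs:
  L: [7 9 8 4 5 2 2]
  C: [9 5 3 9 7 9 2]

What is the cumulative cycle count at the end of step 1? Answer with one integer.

end_cycle[1] = 16

  0. 7=7c; end=7; A:t0 B:-
  1. max(9,9)=9c; end=16; A:t0 B:t1
  2. max(8,5)=8c; end=24; A:t2 B:t1
  3. max(4,3)=4c; end=28; A:t2 B:t3
  4. max(5,9)=9c; end=37; A:t4 B:t3
  5. max(2,7)=7c; end=44; A:t4 B:t5
  6. max(2,9)=9c; end=53; A:t6 B:t5
  7. 2=2c; end=55; A:t6 B:t5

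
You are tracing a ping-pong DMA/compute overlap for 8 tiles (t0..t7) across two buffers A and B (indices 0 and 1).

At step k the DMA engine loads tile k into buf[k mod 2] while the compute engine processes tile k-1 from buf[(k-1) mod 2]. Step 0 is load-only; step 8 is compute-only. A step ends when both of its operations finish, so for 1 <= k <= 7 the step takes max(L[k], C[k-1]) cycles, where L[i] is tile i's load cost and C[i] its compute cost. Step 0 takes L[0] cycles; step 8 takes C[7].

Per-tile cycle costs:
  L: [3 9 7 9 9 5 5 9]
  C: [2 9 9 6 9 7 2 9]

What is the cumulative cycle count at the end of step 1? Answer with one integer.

end_cycle[1] = 12

step 0: L[0]=3 → dur=3, Σ=3 | A=load:t0 B=idle [load-only]
step 1: L[1]=9 C[0]=2 → dur=9, Σ=12 | A=compute:t0 B=load:t1 [load-bound]
step 2: L[2]=7 C[1]=9 → dur=9, Σ=21 | A=load:t2 B=compute:t1 [compute-bound]
step 3: L[3]=9 C[2]=9 → dur=9, Σ=30 | A=compute:t2 B=load:t3 [tied]
step 4: L[4]=9 C[3]=6 → dur=9, Σ=39 | A=load:t4 B=compute:t3 [load-bound]
step 5: L[5]=5 C[4]=9 → dur=9, Σ=48 | A=compute:t4 B=load:t5 [compute-bound]
step 6: L[6]=5 C[5]=7 → dur=7, Σ=55 | A=load:t6 B=compute:t5 [compute-bound]
step 7: L[7]=9 C[6]=2 → dur=9, Σ=64 | A=compute:t6 B=load:t7 [load-bound]
step 8: C[7]=9 → dur=9, Σ=73 | A=idle B=compute:t7 [compute-only]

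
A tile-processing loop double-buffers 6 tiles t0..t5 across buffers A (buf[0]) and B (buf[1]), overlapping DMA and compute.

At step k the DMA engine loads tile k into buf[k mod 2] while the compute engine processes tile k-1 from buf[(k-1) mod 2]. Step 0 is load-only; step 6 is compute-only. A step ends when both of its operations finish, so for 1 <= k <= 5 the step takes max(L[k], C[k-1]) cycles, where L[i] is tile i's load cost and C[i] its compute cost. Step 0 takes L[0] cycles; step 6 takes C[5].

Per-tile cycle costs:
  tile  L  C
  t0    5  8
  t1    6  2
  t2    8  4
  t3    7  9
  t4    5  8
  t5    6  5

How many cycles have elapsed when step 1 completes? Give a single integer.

end_cycle[1] = 13

step 0: L[0]=5 → dur=5, Σ=5 | A=load:t0 B=idle [load-only]
step 1: L[1]=6 C[0]=8 → dur=8, Σ=13 | A=compute:t0 B=load:t1 [compute-bound]
step 2: L[2]=8 C[1]=2 → dur=8, Σ=21 | A=load:t2 B=compute:t1 [load-bound]
step 3: L[3]=7 C[2]=4 → dur=7, Σ=28 | A=compute:t2 B=load:t3 [load-bound]
step 4: L[4]=5 C[3]=9 → dur=9, Σ=37 | A=load:t4 B=compute:t3 [compute-bound]
step 5: L[5]=6 C[4]=8 → dur=8, Σ=45 | A=compute:t4 B=load:t5 [compute-bound]
step 6: C[5]=5 → dur=5, Σ=50 | A=idle B=compute:t5 [compute-only]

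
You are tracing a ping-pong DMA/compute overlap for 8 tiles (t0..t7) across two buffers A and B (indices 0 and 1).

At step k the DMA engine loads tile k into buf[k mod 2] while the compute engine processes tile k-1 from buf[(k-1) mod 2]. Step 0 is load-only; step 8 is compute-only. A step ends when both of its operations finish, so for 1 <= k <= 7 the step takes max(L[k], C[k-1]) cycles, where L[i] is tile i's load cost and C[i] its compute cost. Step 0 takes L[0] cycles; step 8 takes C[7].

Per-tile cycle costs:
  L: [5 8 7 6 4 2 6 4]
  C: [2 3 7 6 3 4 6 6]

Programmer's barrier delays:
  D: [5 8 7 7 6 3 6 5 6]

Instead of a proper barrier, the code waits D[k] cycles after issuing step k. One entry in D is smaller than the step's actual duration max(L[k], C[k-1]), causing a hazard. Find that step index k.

hazard at step 7

step 0: need L[0]=5 = 5; D[0]=5 ok
step 1: need max(L[1]=8,C[0]=2) = 8; D[1]=8 ok
step 2: need max(L[2]=7,C[1]=3) = 7; D[2]=7 ok
step 3: need max(L[3]=6,C[2]=7) = 7; D[3]=7 ok
step 4: need max(L[4]=4,C[3]=6) = 6; D[4]=6 ok
step 5: need max(L[5]=2,C[4]=3) = 3; D[5]=3 ok
step 6: need max(L[6]=6,C[5]=4) = 6; D[6]=6 ok
step 7: need max(L[7]=4,C[6]=6) = 6; D[7]=5 SHORT
step 8: need C[7]=6 = 6; D[8]=6 ok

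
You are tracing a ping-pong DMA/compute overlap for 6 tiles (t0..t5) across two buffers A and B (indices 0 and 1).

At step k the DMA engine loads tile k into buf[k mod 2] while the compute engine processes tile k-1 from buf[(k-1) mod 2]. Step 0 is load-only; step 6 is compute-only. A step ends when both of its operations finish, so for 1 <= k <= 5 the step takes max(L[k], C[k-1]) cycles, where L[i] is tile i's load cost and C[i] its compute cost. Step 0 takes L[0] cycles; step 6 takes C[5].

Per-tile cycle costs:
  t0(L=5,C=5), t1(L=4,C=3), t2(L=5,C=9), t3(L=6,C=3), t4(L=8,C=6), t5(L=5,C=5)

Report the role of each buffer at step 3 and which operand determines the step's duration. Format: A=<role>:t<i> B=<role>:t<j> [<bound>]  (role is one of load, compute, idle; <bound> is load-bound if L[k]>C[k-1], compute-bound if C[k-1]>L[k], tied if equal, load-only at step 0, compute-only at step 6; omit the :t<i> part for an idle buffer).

step 3: A=compute:t2 B=load:t3 [compute-bound]

[0] DMA t0→A (5c) ∥ CU idle ⇒ 5c, clock 5
[1] DMA t1→B (4c) ∥ CU A:t0 (5c) ⇒ 5c, clock 10
[2] DMA t2→A (5c) ∥ CU B:t1 (3c) ⇒ 5c, clock 15
[3] DMA t3→B (6c) ∥ CU A:t2 (9c) ⇒ 9c, clock 24
[4] DMA t4→A (8c) ∥ CU B:t3 (3c) ⇒ 8c, clock 32
[5] DMA t5→B (5c) ∥ CU A:t4 (6c) ⇒ 6c, clock 38
[6] DMA idle ∥ CU B:t5 (5c) ⇒ 5c, clock 43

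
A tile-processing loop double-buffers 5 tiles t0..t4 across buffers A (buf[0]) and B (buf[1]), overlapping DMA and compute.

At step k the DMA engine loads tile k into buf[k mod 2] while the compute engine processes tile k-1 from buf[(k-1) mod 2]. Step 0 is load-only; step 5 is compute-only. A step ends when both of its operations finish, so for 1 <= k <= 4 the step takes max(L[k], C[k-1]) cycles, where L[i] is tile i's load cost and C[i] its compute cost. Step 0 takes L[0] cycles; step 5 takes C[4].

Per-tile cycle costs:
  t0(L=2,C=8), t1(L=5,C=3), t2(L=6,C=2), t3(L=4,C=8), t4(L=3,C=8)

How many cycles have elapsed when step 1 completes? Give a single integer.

end_cycle[1] = 10

  0. 2=2c; end=2; A:t0 B:-
  1. max(5,8)=8c; end=10; A:t0 B:t1
  2. max(6,3)=6c; end=16; A:t2 B:t1
  3. max(4,2)=4c; end=20; A:t2 B:t3
  4. max(3,8)=8c; end=28; A:t4 B:t3
  5. 8=8c; end=36; A:t4 B:t3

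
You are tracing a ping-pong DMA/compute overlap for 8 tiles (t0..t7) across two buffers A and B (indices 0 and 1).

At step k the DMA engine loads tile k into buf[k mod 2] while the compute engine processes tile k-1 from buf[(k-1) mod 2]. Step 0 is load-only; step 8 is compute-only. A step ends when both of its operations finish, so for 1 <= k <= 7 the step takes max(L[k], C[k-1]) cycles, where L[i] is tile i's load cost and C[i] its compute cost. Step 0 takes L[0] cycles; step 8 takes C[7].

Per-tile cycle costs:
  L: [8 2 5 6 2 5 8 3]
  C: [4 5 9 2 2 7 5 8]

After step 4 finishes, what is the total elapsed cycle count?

step 0: L[0]=8 → dur=8, Σ=8 | A=load:t0 B=idle [load-only]
step 1: L[1]=2 C[0]=4 → dur=4, Σ=12 | A=compute:t0 B=load:t1 [compute-bound]
step 2: L[2]=5 C[1]=5 → dur=5, Σ=17 | A=load:t2 B=compute:t1 [tied]
step 3: L[3]=6 C[2]=9 → dur=9, Σ=26 | A=compute:t2 B=load:t3 [compute-bound]
step 4: L[4]=2 C[3]=2 → dur=2, Σ=28 | A=load:t4 B=compute:t3 [tied]
step 5: L[5]=5 C[4]=2 → dur=5, Σ=33 | A=compute:t4 B=load:t5 [load-bound]
step 6: L[6]=8 C[5]=7 → dur=8, Σ=41 | A=load:t6 B=compute:t5 [load-bound]
step 7: L[7]=3 C[6]=5 → dur=5, Σ=46 | A=compute:t6 B=load:t7 [compute-bound]
step 8: C[7]=8 → dur=8, Σ=54 | A=idle B=compute:t7 [compute-only]

end_cycle[4] = 28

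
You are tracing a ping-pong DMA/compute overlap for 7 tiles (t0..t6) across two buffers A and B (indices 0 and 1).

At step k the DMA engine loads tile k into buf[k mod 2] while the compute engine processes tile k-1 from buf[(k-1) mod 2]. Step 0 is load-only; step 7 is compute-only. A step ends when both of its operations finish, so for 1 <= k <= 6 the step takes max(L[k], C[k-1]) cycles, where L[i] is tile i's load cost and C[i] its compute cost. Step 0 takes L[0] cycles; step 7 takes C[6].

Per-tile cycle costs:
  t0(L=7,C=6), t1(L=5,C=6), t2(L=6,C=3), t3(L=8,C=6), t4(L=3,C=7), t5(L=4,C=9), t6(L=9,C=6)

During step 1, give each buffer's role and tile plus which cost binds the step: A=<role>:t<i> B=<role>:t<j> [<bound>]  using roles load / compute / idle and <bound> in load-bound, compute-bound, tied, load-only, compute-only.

step 1: A=compute:t0 B=load:t1 [compute-bound]

k=0 load=t0/7c comp=- wait=7 total=7
k=1 load=t1/5c comp=t0/6c wait=6 total=13
k=2 load=t2/6c comp=t1/6c wait=6 total=19
k=3 load=t3/8c comp=t2/3c wait=8 total=27
k=4 load=t4/3c comp=t3/6c wait=6 total=33
k=5 load=t5/4c comp=t4/7c wait=7 total=40
k=6 load=t6/9c comp=t5/9c wait=9 total=49
k=7 load=- comp=t6/6c wait=6 total=55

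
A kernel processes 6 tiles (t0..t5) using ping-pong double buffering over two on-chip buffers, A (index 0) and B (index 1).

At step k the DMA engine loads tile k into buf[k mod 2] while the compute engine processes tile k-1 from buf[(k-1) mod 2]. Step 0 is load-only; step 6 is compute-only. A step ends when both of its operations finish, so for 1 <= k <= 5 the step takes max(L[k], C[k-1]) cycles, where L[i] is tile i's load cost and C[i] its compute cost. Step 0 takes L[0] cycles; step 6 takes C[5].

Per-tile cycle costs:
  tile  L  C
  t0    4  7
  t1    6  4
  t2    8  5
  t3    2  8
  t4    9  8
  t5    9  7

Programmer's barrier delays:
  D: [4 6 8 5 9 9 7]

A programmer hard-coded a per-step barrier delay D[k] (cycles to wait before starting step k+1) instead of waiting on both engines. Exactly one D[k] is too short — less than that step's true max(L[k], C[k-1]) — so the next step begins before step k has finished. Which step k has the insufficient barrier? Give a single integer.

step 0: need L[0]=4 = 4; D[0]=4 ok
step 1: need max(L[1]=6,C[0]=7) = 7; D[1]=6 SHORT
step 2: need max(L[2]=8,C[1]=4) = 8; D[2]=8 ok
step 3: need max(L[3]=2,C[2]=5) = 5; D[3]=5 ok
step 4: need max(L[4]=9,C[3]=8) = 9; D[4]=9 ok
step 5: need max(L[5]=9,C[4]=8) = 9; D[5]=9 ok
step 6: need C[5]=7 = 7; D[6]=7 ok

hazard at step 1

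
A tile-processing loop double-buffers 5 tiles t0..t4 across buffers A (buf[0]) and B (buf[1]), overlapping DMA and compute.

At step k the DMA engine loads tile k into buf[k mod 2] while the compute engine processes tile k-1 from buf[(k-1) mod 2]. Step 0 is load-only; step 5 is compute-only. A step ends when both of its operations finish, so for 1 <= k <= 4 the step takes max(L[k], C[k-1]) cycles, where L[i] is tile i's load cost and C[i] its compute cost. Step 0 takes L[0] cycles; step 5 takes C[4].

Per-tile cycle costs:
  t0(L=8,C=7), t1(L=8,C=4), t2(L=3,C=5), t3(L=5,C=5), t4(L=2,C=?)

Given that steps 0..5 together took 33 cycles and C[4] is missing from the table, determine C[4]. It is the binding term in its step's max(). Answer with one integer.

C[4] = 3

step 0: dur = L[0]=8 = 8
step 1: dur = max(L[1]=8, C[0]=7) = 8
step 2: dur = max(L[2]=3, C[1]=4) = 4
step 3: dur = max(L[3]=5, C[2]=5) = 5
step 4: dur = max(L[4]=2, C[3]=5) = 5
step 5: dur = C[4]=? = C[4]  (unknown; binding)
sum of known step durations = 30
dur[5] = total - known = 33 - 30 = 3
C[4] is the binding max in step 5, so C[4] = dur[5] = 3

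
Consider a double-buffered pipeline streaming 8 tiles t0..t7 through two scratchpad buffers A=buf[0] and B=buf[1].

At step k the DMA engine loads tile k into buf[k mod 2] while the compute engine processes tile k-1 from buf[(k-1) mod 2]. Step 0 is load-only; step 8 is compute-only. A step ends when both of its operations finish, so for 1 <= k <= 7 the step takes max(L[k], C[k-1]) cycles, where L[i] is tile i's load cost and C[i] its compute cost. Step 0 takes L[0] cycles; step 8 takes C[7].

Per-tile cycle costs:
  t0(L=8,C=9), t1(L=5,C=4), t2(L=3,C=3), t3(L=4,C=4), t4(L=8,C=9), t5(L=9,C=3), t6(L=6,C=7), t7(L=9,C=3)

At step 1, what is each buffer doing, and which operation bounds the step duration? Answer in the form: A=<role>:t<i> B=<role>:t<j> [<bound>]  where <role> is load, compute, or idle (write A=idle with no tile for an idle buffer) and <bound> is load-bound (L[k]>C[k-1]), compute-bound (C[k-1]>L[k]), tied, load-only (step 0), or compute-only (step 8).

k=0 load=t0/8c comp=- wait=8 total=8
k=1 load=t1/5c comp=t0/9c wait=9 total=17
k=2 load=t2/3c comp=t1/4c wait=4 total=21
k=3 load=t3/4c comp=t2/3c wait=4 total=25
k=4 load=t4/8c comp=t3/4c wait=8 total=33
k=5 load=t5/9c comp=t4/9c wait=9 total=42
k=6 load=t6/6c comp=t5/3c wait=6 total=48
k=7 load=t7/9c comp=t6/7c wait=9 total=57
k=8 load=- comp=t7/3c wait=3 total=60

step 1: A=compute:t0 B=load:t1 [compute-bound]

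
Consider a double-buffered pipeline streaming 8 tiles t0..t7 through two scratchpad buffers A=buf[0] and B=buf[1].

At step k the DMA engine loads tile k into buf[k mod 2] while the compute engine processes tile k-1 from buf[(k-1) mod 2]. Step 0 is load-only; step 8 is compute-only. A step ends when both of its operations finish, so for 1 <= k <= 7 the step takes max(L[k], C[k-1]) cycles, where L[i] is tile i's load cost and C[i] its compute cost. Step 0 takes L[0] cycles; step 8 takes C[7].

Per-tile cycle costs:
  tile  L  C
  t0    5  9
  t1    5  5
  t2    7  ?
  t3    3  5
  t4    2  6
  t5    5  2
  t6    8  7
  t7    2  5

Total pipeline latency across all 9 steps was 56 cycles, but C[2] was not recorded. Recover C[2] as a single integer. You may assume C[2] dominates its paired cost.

C[2] = 4

step 0 → dur = L[0]=5 = 5
step 1 → dur = max(L[1]=5, C[0]=9) = 9
step 2 → dur = max(L[2]=7, C[1]=5) = 7
step 3 → dur = max(L[3]=3, C[2]=?) = C[2]  (unknown; binding)
step 4 → dur = max(L[4]=2, C[3]=5) = 5
step 5 → dur = max(L[5]=5, C[4]=6) = 6
step 6 → dur = max(L[6]=8, C[5]=2) = 8
step 7 → dur = max(L[7]=2, C[6]=7) = 7
step 8 → dur = C[7]=5 = 5
sum of known step durations = 52
dur[3] = total - known = 56 - 52 = 4
C[2] is the binding max in step 3, so C[2] = dur[3] = 4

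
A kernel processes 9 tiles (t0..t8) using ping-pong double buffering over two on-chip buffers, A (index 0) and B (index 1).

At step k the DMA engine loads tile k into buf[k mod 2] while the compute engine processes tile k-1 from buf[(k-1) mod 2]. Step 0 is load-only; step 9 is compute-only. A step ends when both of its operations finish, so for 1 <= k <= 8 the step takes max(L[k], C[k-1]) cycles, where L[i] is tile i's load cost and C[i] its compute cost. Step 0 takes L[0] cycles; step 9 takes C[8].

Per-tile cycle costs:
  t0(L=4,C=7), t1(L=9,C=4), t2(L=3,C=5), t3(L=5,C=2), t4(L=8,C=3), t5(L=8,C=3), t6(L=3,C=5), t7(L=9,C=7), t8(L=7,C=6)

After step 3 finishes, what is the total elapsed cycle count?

end_cycle[3] = 22

  0. 4=4c; end=4; A:t0 B:-
  1. max(9,7)=9c; end=13; A:t0 B:t1
  2. max(3,4)=4c; end=17; A:t2 B:t1
  3. max(5,5)=5c; end=22; A:t2 B:t3
  4. max(8,2)=8c; end=30; A:t4 B:t3
  5. max(8,3)=8c; end=38; A:t4 B:t5
  6. max(3,3)=3c; end=41; A:t6 B:t5
  7. max(9,5)=9c; end=50; A:t6 B:t7
  8. max(7,7)=7c; end=57; A:t8 B:t7
  9. 6=6c; end=63; A:t8 B:t7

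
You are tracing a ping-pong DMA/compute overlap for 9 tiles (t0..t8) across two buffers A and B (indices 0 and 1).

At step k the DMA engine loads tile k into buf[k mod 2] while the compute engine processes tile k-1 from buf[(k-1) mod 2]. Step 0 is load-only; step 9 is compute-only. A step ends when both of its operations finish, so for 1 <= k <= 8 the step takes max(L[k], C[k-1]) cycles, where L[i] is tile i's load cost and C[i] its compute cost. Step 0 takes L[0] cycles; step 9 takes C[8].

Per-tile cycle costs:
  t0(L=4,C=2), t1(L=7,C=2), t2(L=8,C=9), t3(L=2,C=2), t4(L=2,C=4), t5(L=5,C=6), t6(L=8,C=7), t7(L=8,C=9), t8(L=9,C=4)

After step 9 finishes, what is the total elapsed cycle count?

  0. 4=4c; end=4; A:t0 B:-
  1. max(7,2)=7c; end=11; A:t0 B:t1
  2. max(8,2)=8c; end=19; A:t2 B:t1
  3. max(2,9)=9c; end=28; A:t2 B:t3
  4. max(2,2)=2c; end=30; A:t4 B:t3
  5. max(5,4)=5c; end=35; A:t4 B:t5
  6. max(8,6)=8c; end=43; A:t6 B:t5
  7. max(8,7)=8c; end=51; A:t6 B:t7
  8. max(9,9)=9c; end=60; A:t8 B:t7
  9. 4=4c; end=64; A:t8 B:t7

end_cycle[9] = 64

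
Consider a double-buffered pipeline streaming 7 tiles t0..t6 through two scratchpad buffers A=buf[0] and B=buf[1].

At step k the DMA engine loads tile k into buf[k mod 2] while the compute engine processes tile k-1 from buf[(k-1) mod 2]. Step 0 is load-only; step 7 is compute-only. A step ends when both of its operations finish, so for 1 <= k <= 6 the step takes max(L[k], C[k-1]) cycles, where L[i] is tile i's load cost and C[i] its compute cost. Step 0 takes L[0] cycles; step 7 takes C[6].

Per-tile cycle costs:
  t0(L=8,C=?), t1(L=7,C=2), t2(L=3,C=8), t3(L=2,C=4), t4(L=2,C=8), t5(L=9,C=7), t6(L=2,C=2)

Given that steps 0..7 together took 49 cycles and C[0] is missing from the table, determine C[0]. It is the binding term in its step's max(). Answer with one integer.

C[0] = 8

step 0 → dur = L[0]=8 = 8
step 1 → dur = max(L[1]=7, C[0]=?) = C[0]  (unknown; binding)
step 2 → dur = max(L[2]=3, C[1]=2) = 3
step 3 → dur = max(L[3]=2, C[2]=8) = 8
step 4 → dur = max(L[4]=2, C[3]=4) = 4
step 5 → dur = max(L[5]=9, C[4]=8) = 9
step 6 → dur = max(L[6]=2, C[5]=7) = 7
step 7 → dur = C[6]=2 = 2
sum of known step durations = 41
dur[1] = total - known = 49 - 41 = 8
C[0] is the binding max in step 1, so C[0] = dur[1] = 8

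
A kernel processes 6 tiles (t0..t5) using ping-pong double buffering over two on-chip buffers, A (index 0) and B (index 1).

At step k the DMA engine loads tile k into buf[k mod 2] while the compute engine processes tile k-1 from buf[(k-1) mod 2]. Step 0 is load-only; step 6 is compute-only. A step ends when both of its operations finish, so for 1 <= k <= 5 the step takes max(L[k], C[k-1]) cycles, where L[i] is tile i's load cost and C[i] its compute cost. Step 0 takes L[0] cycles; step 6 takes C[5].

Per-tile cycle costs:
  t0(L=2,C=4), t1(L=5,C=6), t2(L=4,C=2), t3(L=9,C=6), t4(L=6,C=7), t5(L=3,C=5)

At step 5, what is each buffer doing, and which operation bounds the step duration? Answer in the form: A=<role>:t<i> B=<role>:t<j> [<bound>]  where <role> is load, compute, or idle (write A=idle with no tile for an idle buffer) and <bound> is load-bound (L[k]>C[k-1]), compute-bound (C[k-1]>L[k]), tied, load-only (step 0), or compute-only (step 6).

step 0: L[0]=2 → dur=2, Σ=2 | A=load:t0 B=idle [load-only]
step 1: L[1]=5 C[0]=4 → dur=5, Σ=7 | A=compute:t0 B=load:t1 [load-bound]
step 2: L[2]=4 C[1]=6 → dur=6, Σ=13 | A=load:t2 B=compute:t1 [compute-bound]
step 3: L[3]=9 C[2]=2 → dur=9, Σ=22 | A=compute:t2 B=load:t3 [load-bound]
step 4: L[4]=6 C[3]=6 → dur=6, Σ=28 | A=load:t4 B=compute:t3 [tied]
step 5: L[5]=3 C[4]=7 → dur=7, Σ=35 | A=compute:t4 B=load:t5 [compute-bound]
step 6: C[5]=5 → dur=5, Σ=40 | A=idle B=compute:t5 [compute-only]

step 5: A=compute:t4 B=load:t5 [compute-bound]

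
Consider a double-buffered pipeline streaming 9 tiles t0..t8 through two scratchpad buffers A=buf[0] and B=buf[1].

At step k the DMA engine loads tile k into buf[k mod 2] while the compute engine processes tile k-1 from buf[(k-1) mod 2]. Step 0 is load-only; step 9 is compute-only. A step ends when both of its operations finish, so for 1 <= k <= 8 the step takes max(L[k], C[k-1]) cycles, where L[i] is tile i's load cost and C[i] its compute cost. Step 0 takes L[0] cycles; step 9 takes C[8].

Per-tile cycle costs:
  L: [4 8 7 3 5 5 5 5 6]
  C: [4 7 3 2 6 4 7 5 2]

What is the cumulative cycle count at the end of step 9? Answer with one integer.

  0. 4=4c; end=4; A:t0 B:-
  1. max(8,4)=8c; end=12; A:t0 B:t1
  2. max(7,7)=7c; end=19; A:t2 B:t1
  3. max(3,3)=3c; end=22; A:t2 B:t3
  4. max(5,2)=5c; end=27; A:t4 B:t3
  5. max(5,6)=6c; end=33; A:t4 B:t5
  6. max(5,4)=5c; end=38; A:t6 B:t5
  7. max(5,7)=7c; end=45; A:t6 B:t7
  8. max(6,5)=6c; end=51; A:t8 B:t7
  9. 2=2c; end=53; A:t8 B:t7

end_cycle[9] = 53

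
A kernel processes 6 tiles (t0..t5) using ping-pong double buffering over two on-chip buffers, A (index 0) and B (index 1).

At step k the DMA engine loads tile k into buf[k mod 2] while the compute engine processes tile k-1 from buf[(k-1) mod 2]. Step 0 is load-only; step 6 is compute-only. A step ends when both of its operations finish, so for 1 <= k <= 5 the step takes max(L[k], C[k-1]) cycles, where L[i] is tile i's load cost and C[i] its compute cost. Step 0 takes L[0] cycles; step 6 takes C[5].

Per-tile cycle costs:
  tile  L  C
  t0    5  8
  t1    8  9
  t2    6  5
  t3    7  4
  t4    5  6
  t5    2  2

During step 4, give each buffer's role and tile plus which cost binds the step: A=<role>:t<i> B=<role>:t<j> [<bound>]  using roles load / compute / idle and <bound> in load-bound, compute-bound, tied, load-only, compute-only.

  0. 5=5c; end=5; A:t0 B:-
  1. max(8,8)=8c; end=13; A:t0 B:t1
  2. max(6,9)=9c; end=22; A:t2 B:t1
  3. max(7,5)=7c; end=29; A:t2 B:t3
  4. max(5,4)=5c; end=34; A:t4 B:t3
  5. max(2,6)=6c; end=40; A:t4 B:t5
  6. 2=2c; end=42; A:t4 B:t5

step 4: A=load:t4 B=compute:t3 [load-bound]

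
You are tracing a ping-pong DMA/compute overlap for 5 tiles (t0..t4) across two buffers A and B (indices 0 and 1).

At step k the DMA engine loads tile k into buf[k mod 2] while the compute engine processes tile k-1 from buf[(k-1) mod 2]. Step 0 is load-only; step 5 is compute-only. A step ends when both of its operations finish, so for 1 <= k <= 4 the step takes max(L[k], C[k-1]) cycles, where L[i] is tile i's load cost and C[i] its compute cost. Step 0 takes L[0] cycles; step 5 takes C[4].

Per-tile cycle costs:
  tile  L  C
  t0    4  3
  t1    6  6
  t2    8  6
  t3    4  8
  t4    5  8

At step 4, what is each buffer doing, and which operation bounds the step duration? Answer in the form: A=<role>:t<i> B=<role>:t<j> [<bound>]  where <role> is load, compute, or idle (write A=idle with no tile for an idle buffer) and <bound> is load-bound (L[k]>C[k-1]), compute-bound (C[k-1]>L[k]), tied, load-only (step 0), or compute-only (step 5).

  0. 4=4c; end=4; A:t0 B:-
  1. max(6,3)=6c; end=10; A:t0 B:t1
  2. max(8,6)=8c; end=18; A:t2 B:t1
  3. max(4,6)=6c; end=24; A:t2 B:t3
  4. max(5,8)=8c; end=32; A:t4 B:t3
  5. 8=8c; end=40; A:t4 B:t3

step 4: A=load:t4 B=compute:t3 [compute-bound]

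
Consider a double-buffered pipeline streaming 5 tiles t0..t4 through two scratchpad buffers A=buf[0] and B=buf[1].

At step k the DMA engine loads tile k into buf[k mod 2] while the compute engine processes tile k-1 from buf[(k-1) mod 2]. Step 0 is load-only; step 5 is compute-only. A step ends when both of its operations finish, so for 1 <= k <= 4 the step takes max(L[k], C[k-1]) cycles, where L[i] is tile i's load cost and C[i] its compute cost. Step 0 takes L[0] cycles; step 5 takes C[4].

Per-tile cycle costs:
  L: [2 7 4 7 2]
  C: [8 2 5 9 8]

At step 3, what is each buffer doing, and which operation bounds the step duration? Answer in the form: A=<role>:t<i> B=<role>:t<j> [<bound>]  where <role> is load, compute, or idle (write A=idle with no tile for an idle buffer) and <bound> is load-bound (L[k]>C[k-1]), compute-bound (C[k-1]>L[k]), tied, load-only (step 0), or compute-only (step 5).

  0. 2=2c; end=2; A:t0 B:-
  1. max(7,8)=8c; end=10; A:t0 B:t1
  2. max(4,2)=4c; end=14; A:t2 B:t1
  3. max(7,5)=7c; end=21; A:t2 B:t3
  4. max(2,9)=9c; end=30; A:t4 B:t3
  5. 8=8c; end=38; A:t4 B:t3

step 3: A=compute:t2 B=load:t3 [load-bound]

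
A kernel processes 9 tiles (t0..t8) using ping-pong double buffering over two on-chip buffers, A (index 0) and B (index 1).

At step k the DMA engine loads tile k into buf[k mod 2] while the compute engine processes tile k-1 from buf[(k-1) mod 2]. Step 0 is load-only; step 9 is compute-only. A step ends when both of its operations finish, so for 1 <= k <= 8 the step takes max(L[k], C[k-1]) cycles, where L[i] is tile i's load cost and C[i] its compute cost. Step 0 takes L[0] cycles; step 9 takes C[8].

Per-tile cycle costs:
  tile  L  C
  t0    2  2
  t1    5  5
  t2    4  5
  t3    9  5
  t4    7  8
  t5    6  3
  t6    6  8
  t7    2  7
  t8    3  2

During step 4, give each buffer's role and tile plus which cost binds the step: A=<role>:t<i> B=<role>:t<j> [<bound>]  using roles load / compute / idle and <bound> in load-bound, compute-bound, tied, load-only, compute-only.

  0. 2=2c; end=2; A:t0 B:-
  1. max(5,2)=5c; end=7; A:t0 B:t1
  2. max(4,5)=5c; end=12; A:t2 B:t1
  3. max(9,5)=9c; end=21; A:t2 B:t3
  4. max(7,5)=7c; end=28; A:t4 B:t3
  5. max(6,8)=8c; end=36; A:t4 B:t5
  6. max(6,3)=6c; end=42; A:t6 B:t5
  7. max(2,8)=8c; end=50; A:t6 B:t7
  8. max(3,7)=7c; end=57; A:t8 B:t7
  9. 2=2c; end=59; A:t8 B:t7

step 4: A=load:t4 B=compute:t3 [load-bound]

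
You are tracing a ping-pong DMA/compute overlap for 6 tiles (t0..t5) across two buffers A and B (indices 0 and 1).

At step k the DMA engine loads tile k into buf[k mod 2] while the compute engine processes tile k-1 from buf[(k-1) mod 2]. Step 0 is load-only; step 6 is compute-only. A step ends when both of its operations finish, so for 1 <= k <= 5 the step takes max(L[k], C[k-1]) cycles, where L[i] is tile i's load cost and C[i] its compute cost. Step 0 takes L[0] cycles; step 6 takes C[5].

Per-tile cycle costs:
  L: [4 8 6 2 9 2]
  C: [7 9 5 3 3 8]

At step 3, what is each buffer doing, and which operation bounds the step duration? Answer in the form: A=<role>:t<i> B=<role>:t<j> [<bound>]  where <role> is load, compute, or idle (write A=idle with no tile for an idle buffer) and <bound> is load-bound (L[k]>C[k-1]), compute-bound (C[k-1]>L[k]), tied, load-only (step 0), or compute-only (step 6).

step 3: A=compute:t2 B=load:t3 [compute-bound]

k=0 load=t0/4c comp=- wait=4 total=4
k=1 load=t1/8c comp=t0/7c wait=8 total=12
k=2 load=t2/6c comp=t1/9c wait=9 total=21
k=3 load=t3/2c comp=t2/5c wait=5 total=26
k=4 load=t4/9c comp=t3/3c wait=9 total=35
k=5 load=t5/2c comp=t4/3c wait=3 total=38
k=6 load=- comp=t5/8c wait=8 total=46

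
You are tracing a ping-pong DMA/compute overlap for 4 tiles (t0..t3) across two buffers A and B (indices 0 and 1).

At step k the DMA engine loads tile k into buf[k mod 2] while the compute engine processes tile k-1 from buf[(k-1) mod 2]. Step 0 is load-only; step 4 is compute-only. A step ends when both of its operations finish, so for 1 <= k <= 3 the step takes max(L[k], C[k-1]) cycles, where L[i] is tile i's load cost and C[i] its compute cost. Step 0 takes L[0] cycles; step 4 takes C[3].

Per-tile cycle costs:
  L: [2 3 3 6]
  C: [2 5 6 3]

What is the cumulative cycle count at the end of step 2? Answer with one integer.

end_cycle[2] = 10

k=0 load=t0/2c comp=- wait=2 total=2
k=1 load=t1/3c comp=t0/2c wait=3 total=5
k=2 load=t2/3c comp=t1/5c wait=5 total=10
k=3 load=t3/6c comp=t2/6c wait=6 total=16
k=4 load=- comp=t3/3c wait=3 total=19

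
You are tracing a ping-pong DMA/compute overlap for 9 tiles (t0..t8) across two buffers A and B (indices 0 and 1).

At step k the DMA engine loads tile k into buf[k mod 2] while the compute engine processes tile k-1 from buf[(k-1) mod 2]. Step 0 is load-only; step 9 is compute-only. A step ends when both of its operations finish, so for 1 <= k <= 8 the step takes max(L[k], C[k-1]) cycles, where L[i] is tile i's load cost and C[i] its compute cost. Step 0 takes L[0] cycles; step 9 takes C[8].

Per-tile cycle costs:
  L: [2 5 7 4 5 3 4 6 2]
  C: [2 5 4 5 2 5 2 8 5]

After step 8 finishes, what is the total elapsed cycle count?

k=0 load=t0/2c comp=- wait=2 total=2
k=1 load=t1/5c comp=t0/2c wait=5 total=7
k=2 load=t2/7c comp=t1/5c wait=7 total=14
k=3 load=t3/4c comp=t2/4c wait=4 total=18
k=4 load=t4/5c comp=t3/5c wait=5 total=23
k=5 load=t5/3c comp=t4/2c wait=3 total=26
k=6 load=t6/4c comp=t5/5c wait=5 total=31
k=7 load=t7/6c comp=t6/2c wait=6 total=37
k=8 load=t8/2c comp=t7/8c wait=8 total=45
k=9 load=- comp=t8/5c wait=5 total=50

end_cycle[8] = 45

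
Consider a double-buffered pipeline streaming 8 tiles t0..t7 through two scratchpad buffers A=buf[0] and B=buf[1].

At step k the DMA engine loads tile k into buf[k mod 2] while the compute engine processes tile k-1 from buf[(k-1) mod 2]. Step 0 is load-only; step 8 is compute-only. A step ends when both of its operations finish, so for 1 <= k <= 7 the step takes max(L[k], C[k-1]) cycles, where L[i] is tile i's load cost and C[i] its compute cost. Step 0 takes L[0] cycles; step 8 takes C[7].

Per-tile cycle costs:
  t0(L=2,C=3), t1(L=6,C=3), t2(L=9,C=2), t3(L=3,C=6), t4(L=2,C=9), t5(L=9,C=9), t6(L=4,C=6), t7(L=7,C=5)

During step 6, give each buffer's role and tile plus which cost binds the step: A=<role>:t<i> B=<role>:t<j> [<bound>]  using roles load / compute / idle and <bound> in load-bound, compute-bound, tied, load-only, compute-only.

k=0 load=t0/2c comp=- wait=2 total=2
k=1 load=t1/6c comp=t0/3c wait=6 total=8
k=2 load=t2/9c comp=t1/3c wait=9 total=17
k=3 load=t3/3c comp=t2/2c wait=3 total=20
k=4 load=t4/2c comp=t3/6c wait=6 total=26
k=5 load=t5/9c comp=t4/9c wait=9 total=35
k=6 load=t6/4c comp=t5/9c wait=9 total=44
k=7 load=t7/7c comp=t6/6c wait=7 total=51
k=8 load=- comp=t7/5c wait=5 total=56

step 6: A=load:t6 B=compute:t5 [compute-bound]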